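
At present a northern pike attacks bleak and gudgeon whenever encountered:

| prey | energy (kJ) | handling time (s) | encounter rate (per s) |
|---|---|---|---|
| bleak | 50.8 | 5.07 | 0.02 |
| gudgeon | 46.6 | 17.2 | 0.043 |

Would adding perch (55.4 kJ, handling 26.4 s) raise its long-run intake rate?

Current rate: (0.02×50.8 + 0.043×46.6)/(1 + 0.02×5.07 + 0.043×17.2) = 1.64 kJ/s.
perch: E/h = 55.4/26.4 = 2.098 kJ/s.
Since 2.098 > R, including perch increases the long-run rate.

Yes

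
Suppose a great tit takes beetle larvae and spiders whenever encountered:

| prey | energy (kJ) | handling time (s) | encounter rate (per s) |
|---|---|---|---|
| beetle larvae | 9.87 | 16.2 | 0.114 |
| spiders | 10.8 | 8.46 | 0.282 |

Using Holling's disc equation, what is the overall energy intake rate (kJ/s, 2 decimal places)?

Energy encountered per unit search time: 0.114×9.87 + 0.282×10.8 = 4.171 kJ/s.
Handling time per unit search time: 0.114×16.2 + 0.282×8.46 = 4.233.
Rate = 4.171/(1 + 4.233) = 0.7971 kJ/s.

0.80 kJ/s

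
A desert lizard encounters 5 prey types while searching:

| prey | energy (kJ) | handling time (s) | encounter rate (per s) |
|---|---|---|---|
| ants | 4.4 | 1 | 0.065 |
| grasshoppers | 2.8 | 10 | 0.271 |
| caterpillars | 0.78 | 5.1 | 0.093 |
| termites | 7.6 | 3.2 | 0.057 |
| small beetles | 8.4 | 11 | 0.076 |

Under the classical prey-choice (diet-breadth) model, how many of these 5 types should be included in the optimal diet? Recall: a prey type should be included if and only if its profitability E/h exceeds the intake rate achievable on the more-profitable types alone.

Profitabilities (E/h, kJ/s): ants 4.4, termites 2.37, small beetles 0.764, grasshoppers 0.28, caterpillars 0.153. Add prey in this order while the next type's profitability exceeds the intake rate on those already taken.
Rate on top 1: 0.2685. termites: 2.37 > 0.2685 → include.
Rate on top 2: 0.5766. small beetles: 0.764 > 0.5766 → include.
Rate on top 3: 0.6516. grasshoppers: 0.28 < 0.6516 → exclude; stop.
Optimal diet: ants, termites, small beetles — 3 of 5 types.

3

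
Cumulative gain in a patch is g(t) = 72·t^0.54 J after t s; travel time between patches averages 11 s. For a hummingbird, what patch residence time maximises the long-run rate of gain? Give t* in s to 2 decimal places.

12.91 s

By the marginal value theorem, leave when the instantaneous gain rate g'(t) equals the habitat-wide average g(t)/(T + t).
g'(t) = 0.54·72·t^-0.46. Setting 0.54·72·t^-0.46 = 72·t^0.54/(11+t) gives 0.54(11+t) = t, so 0.46·t = 0.54×11.
t* = 0.54×11/0.46 = 12.91 s.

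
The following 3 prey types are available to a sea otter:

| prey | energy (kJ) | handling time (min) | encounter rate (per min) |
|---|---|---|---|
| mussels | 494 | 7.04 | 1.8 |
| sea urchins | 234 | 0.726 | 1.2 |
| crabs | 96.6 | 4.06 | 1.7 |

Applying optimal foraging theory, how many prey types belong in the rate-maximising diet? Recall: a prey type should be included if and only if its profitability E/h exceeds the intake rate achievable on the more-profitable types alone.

Profitabilities (E/h, kJ/min): sea urchins 322, mussels 70.2, crabs 23.8. Add prey in this order while the next type's profitability exceeds the intake rate on those already taken.
Rate on top 1: 150.1. mussels: 70.2 < 150.1 → exclude; stop.
Optimal diet: sea urchins — 1 of 3 types.

1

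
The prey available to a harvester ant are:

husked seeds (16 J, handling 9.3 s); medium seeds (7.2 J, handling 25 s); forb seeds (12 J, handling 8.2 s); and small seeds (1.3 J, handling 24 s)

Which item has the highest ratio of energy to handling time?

husked seeds

Profitability E/h (J/s): husked seeds = 16/9.3 = 1.72, medium seeds = 7.2/25 = 0.288, forb seeds = 12/8.2 = 1.46, small seeds = 1.3/24 = 0.0542.
Ranked: husked seeds > forb seeds > medium seeds > small seeds.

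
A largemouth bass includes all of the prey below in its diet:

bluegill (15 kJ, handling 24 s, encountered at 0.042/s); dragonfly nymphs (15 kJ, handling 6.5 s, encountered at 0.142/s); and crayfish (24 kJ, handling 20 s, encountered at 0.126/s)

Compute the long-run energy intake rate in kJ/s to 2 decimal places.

1.06 kJ/s

R = Σλ_iE_i / (1 + Σλ_ih_i)
Numerator: 0.042×15 + 0.142×15 + 0.126×24 = 5.784
Denominator: 1 + 0.042×24 + 0.142×6.5 + 0.126×20 = 5.451
R = 5.784/5.451 = 1.061 kJ/s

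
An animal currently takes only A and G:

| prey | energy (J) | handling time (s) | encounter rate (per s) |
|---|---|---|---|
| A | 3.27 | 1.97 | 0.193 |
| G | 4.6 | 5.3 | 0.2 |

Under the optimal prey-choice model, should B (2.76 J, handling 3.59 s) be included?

Intake rate on the current diet: R = (0.193×3.27 + 0.2×4.6) / (1 + 0.193×1.97 + 0.2×5.3) = 1.551/2.44 = 0.6356 J/s.
Profitability of B: 2.76/3.59 = 0.7688 J/s.
Since 0.7688 > R, including B increases the long-run rate.

Yes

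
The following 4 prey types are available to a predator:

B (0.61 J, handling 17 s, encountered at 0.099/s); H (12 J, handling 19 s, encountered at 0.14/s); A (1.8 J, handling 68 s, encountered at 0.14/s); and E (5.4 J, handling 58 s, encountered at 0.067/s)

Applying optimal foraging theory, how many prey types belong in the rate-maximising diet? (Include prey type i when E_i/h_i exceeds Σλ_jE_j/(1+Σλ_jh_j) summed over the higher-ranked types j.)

E/h in descending order: H 0.632, E 0.0931, B 0.0359, A 0.0265 J/s. The optimal diet is the largest prefix of this list for which every included type satisfies E_i/h_i > R on the types above it.
Rate on top 1: 0.459. E: 0.0931 < 0.459 → exclude; stop.
Optimal diet: H — 1 of 4 types.

1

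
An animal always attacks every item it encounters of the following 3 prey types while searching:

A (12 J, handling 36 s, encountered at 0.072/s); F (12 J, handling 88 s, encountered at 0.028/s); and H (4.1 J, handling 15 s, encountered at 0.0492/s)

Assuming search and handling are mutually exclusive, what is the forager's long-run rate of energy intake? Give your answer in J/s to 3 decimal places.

Energy encountered per unit search time: 0.072×12 + 0.028×12 + 0.0492×4.1 = 1.402 J/s.
Handling time per unit search time: 0.072×36 + 0.028×88 + 0.0492×15 = 5.794.
Rate = 1.402/(1 + 5.794) = 0.2063 J/s.

0.206 J/s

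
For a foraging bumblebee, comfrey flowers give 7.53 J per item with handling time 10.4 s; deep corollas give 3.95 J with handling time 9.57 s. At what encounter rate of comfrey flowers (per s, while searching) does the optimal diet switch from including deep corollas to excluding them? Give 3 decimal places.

0.127 per s

At the threshold, the rate on comfrey flowers alone equals the profitability of deep corollas: λ·7.53/(1 + λ·10.4) = 3.95/9.57 = 0.4127.
Rearranging, λ(7.53 − 0.4127×10.4) = 0.4127, so λ = 0.4127/3.237 = 0.1275 per s.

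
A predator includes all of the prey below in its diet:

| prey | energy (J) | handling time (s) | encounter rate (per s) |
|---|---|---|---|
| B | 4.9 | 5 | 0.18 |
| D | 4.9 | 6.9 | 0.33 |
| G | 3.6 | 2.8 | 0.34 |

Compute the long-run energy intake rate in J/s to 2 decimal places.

R = (0.18×4.9 + 0.33×4.9 + 0.34×3.6) / (1 + 0.18×5 + 0.33×6.9 + 0.34×2.8) = 3.723/5.129 = 0.7259 J/s.

0.73 J/s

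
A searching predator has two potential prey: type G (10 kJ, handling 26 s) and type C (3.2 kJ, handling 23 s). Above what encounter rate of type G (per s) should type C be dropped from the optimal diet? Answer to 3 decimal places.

At the threshold, the rate on type G alone equals the profitability of type C: λ·10/(1 + λ·26) = 3.2/23 = 0.1391.
Rearranging, λ(10 − 0.1391×26) = 0.1391, so λ = 0.1391/6.383 = 0.0218 per s.

0.022 per s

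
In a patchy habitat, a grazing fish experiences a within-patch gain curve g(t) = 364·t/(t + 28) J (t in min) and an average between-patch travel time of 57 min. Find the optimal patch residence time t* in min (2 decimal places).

By the marginal value theorem, leave when the instantaneous gain rate g'(t) equals the habitat-wide average g(t)/(T + t).
g'(t) = 364·28/(t + 28)². Setting 364·28/(t+28)² = 364t/[(t+28)(57+t)] gives 28(57+t) = t(t+28), so t² = 28×57 = 1596.
t* = √1596 = 39.95 min.

39.95 min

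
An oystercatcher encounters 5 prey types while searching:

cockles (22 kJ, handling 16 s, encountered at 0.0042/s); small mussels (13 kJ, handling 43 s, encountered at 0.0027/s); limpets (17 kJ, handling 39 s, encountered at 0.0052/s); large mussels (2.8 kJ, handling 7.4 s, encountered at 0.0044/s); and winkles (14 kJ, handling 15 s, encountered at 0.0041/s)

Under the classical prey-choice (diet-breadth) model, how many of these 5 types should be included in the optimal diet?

E/h in descending order: cockles 1.38, winkles 0.933, limpets 0.436, large mussels 0.378, small mussels 0.302 kJ/s. The optimal diet is the largest prefix of this list for which every included type satisfies E_i/h_i > R on the types above it.
Rate on top 1: 0.08658. winkles: 0.933 > 0.08658 → include.
Rate on top 2: 0.1327. limpets: 0.436 > 0.1327 → include.
Rate on top 3: 0.1789. large mussels: 0.378 > 0.1789 → include.
Rate on top 4: 0.1837. small mussels: 0.302 > 0.1837 → include.
Optimal diet: cockles, winkles, limpets, large mussels, small mussels — 5 of 5 types.

5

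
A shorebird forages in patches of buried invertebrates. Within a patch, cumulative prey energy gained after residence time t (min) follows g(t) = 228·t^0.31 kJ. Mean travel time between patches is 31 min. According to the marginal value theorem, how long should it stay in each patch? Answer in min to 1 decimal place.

13.9 min

Maximise g(t)/(T+t): set derivative to zero → g'(t)(T+t) = g(t).
g'(t) = 0.31·228·t^-0.69. Setting 0.31·228·t^-0.69 = 228·t^0.31/(31+t) gives 0.31(31+t) = t, so 0.69·t = 0.31×31.
t* = 0.31×31/0.69 = 13.93 min.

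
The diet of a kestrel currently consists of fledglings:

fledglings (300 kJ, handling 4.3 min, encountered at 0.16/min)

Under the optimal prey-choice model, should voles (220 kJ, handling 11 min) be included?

No

On fledglings alone, R = ΣλE/(1+Σλh) = 48/1.688 = 28.44 kJ/min.
Profitability of voles: 220/11 = 20 kJ/min.
20 < 28.44, so adding voles would lower the average — exclude it.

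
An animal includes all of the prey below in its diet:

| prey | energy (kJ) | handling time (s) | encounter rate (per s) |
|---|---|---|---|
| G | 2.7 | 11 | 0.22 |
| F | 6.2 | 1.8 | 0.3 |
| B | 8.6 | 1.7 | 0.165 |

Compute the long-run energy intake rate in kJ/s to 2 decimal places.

R = Σλ_iE_i / (1 + Σλ_ih_i)
Numerator: 0.22×2.7 + 0.3×6.2 + 0.165×8.6 = 3.873
Denominator: 1 + 0.22×11 + 0.3×1.8 + 0.165×1.7 = 4.24
R = 3.873/4.24 = 0.9133 kJ/s

0.91 kJ/s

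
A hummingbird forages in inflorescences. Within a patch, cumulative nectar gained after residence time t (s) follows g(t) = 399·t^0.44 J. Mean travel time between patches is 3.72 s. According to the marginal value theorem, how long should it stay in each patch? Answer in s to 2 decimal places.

By the marginal value theorem, leave when the instantaneous gain rate g'(t) equals the habitat-wide average g(t)/(T + t).
g'(t) = 0.44·399·t^-0.56. Setting 0.44·399·t^-0.56 = 399·t^0.44/(3.72+t) gives 0.44(3.72+t) = t, so 0.56·t = 0.44×3.72.
t* = 0.44×3.72/0.56 = 2.923 s.

2.92 s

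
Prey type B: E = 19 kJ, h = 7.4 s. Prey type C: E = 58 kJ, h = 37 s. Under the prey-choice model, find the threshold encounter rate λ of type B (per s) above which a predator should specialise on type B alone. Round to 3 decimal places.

Drop type C once their profitability E₂/h₂ falls below the rate achievable on type B alone: E₂/h₂ = λE₁/(1 + λh₁).
Solve for λ: λE₁h₂ = E₂(1 + λh₁) → λ(E₁h₂ − E₂h₁) = E₂ → λ = E₂/(E₁h₂ − E₂h₁).
λ = 58/(19×37 − 58×7.4) = 58/273.8 = 0.2118 per s.

0.212 per s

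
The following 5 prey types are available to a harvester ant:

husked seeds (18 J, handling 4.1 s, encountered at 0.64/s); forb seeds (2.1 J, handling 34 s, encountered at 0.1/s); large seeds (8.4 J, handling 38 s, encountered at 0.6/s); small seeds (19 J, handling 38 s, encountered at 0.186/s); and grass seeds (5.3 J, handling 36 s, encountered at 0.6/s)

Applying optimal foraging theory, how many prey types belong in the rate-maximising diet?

Rank by E/h (J/s): husked seeds 4.39, small seeds 0.5, large seeds 0.221, grass seeds 0.147, forb seeds 0.0618. Include each in turn until the next type's E/h falls below the running intake rate.
Rate on top 1: 3.179. small seeds: 0.5 < 3.179 → exclude; stop.
Optimal diet: husked seeds — 1 of 5 types.

1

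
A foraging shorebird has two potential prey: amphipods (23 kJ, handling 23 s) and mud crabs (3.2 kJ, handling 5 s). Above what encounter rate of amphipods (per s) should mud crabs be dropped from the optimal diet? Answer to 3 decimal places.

0.077 per s

Drop mud crabs once their profitability E₂/h₂ falls below the rate achievable on amphipods alone: E₂/h₂ = λE₁/(1 + λh₁).
Solve for λ: λE₁h₂ = E₂(1 + λh₁) → λ(E₁h₂ − E₂h₁) = E₂ → λ = E₂/(E₁h₂ − E₂h₁).
λ = 3.2/(23×5 − 3.2×23) = 3.2/41.4 = 0.07729 per s.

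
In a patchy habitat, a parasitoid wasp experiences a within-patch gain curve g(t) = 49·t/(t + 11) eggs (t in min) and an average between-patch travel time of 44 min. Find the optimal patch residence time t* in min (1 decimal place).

22.0 min

Maximise g(t)/(T+t): set derivative to zero → g'(t)(T+t) = g(t).
g'(t) = 49·11/(t + 11)². Setting 49·11/(t+11)² = 49t/[(t+11)(44+t)] gives 11(44+t) = t(t+11), so t² = 11×44 = 484.
t* = √484 = 22 min.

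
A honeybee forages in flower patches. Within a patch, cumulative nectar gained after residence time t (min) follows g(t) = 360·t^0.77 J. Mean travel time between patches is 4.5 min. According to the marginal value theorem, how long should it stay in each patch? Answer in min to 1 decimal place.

Maximise g(t)/(T+t): set derivative to zero → g'(t)(T+t) = g(t).
g'(t) = 0.77·360·t^-0.23. Setting 0.77·360·t^-0.23 = 360·t^0.77/(4.5+t) gives 0.77(4.5+t) = t, so 0.23·t = 0.77×4.5.
t* = 0.77×4.5/0.23 = 15.07 min.

15.1 min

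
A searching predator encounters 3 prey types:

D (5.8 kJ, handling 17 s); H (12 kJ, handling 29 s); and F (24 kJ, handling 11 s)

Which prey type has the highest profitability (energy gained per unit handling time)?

Profitability E/h (kJ/s): D = 5.8/17 = 0.341, H = 12/29 = 0.414, F = 24/11 = 2.18.
Ranked: F > H > D.

F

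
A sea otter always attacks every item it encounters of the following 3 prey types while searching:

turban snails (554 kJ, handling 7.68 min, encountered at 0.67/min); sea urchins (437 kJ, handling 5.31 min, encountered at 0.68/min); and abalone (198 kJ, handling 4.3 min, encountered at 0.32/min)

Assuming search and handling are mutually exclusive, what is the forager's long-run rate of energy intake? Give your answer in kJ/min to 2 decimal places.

65.73 kJ/min

Energy encountered per unit search time: 0.67×554 + 0.68×437 + 0.32×198 = 731.7 kJ/min.
Handling time per unit search time: 0.67×7.68 + 0.68×5.31 + 0.32×4.3 = 10.13.
Rate = 731.7/(1 + 10.13) = 65.73 kJ/min.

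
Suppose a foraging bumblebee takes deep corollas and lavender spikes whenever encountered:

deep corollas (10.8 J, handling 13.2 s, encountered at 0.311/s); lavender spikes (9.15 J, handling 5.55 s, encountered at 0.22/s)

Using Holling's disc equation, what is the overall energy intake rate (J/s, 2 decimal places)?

0.85 J/s

R = (0.311×10.8 + 0.22×9.15) / (1 + 0.311×13.2 + 0.22×5.55) = 5.372/6.326 = 0.8491 J/s.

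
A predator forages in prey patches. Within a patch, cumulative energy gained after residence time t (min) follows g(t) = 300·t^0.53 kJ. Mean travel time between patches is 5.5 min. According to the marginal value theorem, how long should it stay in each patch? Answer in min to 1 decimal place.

Maximise g(t)/(T+t): set derivative to zero → g'(t)(T+t) = g(t).
g'(t) = 0.53·300·t^-0.47. Setting 0.53·300·t^-0.47 = 300·t^0.53/(5.5+t) gives 0.53(5.5+t) = t, so 0.47·t = 0.53×5.5.
t* = 0.53×5.5/0.47 = 6.202 min.

6.2 min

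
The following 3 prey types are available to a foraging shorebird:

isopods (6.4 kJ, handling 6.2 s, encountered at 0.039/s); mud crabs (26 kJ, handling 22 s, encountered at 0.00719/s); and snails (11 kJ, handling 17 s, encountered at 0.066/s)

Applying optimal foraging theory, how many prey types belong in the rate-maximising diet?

3

Rank by E/h (kJ/s): mud crabs 1.18, isopods 1.03, snails 0.647. Include each in turn until the next type's E/h falls below the running intake rate.
Rate on top 1: 0.1614. isopods: 1.03 > 0.1614 → include.
Rate on top 2: 0.3118. snails: 0.647 > 0.3118 → include.
Optimal diet: mud crabs, isopods, snails — 3 of 3 types.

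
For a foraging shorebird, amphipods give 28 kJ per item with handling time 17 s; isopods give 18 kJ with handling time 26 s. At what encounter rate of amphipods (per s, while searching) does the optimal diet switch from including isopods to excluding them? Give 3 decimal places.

0.043 per s

The zero-one rule: include isopods iff E₂/h₂ > λE₁/(1+λh₁). Equality gives the switch point.
λE₁h₂ = E₂ + λE₂h₁ ⇒ λ = E₂/(E₁h₂ − E₂h₁) = 18/(728 − 306) = 0.04265 per s.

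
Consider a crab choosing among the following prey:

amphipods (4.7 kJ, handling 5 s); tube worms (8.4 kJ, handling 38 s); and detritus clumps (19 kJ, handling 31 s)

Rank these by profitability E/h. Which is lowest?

tube worms

Profitability E/h (kJ/s): amphipods = 4.7/5 = 0.94, tube worms = 8.4/38 = 0.221, detritus clumps = 19/31 = 0.613.
Ranked: amphipods > detritus clumps > tube worms.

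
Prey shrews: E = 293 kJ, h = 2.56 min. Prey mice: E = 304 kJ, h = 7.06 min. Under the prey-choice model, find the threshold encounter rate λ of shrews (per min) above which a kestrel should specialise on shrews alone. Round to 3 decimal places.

0.236 per min

At the threshold, the rate on shrews alone equals the profitability of mice: λ·293/(1 + λ·2.56) = 304/7.06 = 43.06.
Rearranging, λ(293 − 43.06×2.56) = 43.06, so λ = 43.06/182.8 = 0.2356 per min.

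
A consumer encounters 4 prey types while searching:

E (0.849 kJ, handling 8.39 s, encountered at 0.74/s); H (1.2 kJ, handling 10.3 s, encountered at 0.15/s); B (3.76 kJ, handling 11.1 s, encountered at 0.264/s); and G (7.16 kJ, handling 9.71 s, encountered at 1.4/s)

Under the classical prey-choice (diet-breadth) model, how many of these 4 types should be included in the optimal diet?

1

Rank by E/h (kJ/s): G 0.737, B 0.339, H 0.117, E 0.101. Include each in turn until the next type's E/h falls below the running intake rate.
Rate on top 1: 0.6869. B: 0.339 < 0.6869 → exclude; stop.
Optimal diet: G — 1 of 4 types.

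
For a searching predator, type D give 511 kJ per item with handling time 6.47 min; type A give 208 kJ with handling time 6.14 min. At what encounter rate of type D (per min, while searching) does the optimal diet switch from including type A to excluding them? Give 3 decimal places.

0.116 per min

The zero-one rule: include type A iff E₂/h₂ > λE₁/(1+λh₁). Equality gives the switch point.
λE₁h₂ = E₂ + λE₂h₁ ⇒ λ = E₂/(E₁h₂ − E₂h₁) = 208/(3138 − 1346) = 0.1161 per min.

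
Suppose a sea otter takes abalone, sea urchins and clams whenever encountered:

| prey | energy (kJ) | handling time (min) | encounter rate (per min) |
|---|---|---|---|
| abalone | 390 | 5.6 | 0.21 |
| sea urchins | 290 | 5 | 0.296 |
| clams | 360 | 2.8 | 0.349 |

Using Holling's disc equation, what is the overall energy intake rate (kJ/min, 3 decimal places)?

R = (0.21×390 + 0.296×290 + 0.349×360) / (1 + 0.21×5.6 + 0.296×5 + 0.349×2.8) = 293.4/4.633 = 63.32 kJ/min.

63.321 kJ/min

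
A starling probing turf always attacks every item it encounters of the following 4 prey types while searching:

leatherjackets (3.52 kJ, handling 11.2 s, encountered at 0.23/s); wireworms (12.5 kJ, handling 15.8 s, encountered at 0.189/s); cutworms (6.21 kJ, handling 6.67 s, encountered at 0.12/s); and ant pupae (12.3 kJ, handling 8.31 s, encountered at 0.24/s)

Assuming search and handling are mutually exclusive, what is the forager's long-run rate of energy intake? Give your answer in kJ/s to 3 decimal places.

R = Σλ_iE_i / (1 + Σλ_ih_i)
Numerator: 0.23×3.52 + 0.189×12.5 + 0.12×6.21 + 0.24×12.3 = 6.869
Denominator: 1 + 0.23×11.2 + 0.189×15.8 + 0.12×6.67 + 0.24×8.31 = 9.357
R = 6.869/9.357 = 0.7341 kJ/s

0.734 kJ/s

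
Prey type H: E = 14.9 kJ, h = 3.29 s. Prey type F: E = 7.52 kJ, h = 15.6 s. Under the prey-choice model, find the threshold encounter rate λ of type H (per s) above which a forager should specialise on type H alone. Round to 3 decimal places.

At the threshold, the rate on type H alone equals the profitability of type F: λ·14.9/(1 + λ·3.29) = 7.52/15.6 = 0.4821.
Rearranging, λ(14.9 − 0.4821×3.29) = 0.4821, so λ = 0.4821/13.31 = 0.03621 per s.

0.036 per s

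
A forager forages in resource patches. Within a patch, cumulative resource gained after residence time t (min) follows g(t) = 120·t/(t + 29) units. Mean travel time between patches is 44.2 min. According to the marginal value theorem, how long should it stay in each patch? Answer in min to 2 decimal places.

Maximise g(t)/(T+t): set derivative to zero → g'(t)(T+t) = g(t).
g'(t) = 120·29/(t + 29)². Setting 120·29/(t+29)² = 120t/[(t+29)(44.2+t)] gives 29(44.2+t) = t(t+29), so t² = 29×44.2 = 1282.
t* = √1282 = 35.8 min.

35.80 min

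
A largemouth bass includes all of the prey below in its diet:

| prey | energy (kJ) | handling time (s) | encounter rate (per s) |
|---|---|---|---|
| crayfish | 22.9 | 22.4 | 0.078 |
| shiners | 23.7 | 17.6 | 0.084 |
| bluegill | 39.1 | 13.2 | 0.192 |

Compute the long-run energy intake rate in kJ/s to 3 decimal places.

1.669 kJ/s

R = Σλ_iE_i / (1 + Σλ_ih_i)
Numerator: 0.078×22.9 + 0.084×23.7 + 0.192×39.1 = 11.28
Denominator: 1 + 0.078×22.4 + 0.084×17.6 + 0.192×13.2 = 6.76
R = 11.28/6.76 = 1.669 kJ/s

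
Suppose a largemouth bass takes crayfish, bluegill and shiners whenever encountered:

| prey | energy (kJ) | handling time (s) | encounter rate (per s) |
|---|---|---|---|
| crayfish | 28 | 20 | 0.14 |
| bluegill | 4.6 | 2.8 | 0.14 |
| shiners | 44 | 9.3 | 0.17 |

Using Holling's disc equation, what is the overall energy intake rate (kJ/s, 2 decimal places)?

2.09 kJ/s

R = Σλ_iE_i / (1 + Σλ_ih_i)
Numerator: 0.14×28 + 0.14×4.6 + 0.17×44 = 12.04
Denominator: 1 + 0.14×20 + 0.14×2.8 + 0.17×9.3 = 5.773
R = 12.04/5.773 = 2.086 kJ/s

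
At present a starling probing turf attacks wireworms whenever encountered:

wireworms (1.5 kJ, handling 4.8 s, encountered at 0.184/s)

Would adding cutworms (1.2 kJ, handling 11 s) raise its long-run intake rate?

On wireworms alone, R = ΣλE/(1+Σλh) = 0.276/1.883 = 0.1466 kJ/s.
Profitability of cutworms: 1.2/11 = 0.1091 kJ/s.
0.1091 < 0.1466, so adding cutworms would lower the average — exclude it.

No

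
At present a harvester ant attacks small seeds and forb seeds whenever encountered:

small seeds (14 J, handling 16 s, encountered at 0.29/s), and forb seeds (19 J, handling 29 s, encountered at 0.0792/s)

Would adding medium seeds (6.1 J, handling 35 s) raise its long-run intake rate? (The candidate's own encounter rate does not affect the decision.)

On small seeds and forb seeds alone, R = ΣλE/(1+Σλh) = 5.565/7.937 = 0.7011 J/s.
medium seeds: E/h = 6.1/35 = 0.1743 J/s.
0.1743 < 0.7011, so adding medium seeds would lower the average — exclude it.

No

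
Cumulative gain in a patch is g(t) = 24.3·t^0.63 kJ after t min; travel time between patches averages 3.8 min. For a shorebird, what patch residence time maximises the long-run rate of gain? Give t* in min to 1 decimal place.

6.5 min

Maximise g(t)/(T+t): set derivative to zero → g'(t)(T+t) = g(t).
g'(t) = 0.63·24.3·t^-0.37. Setting 0.63·24.3·t^-0.37 = 24.3·t^0.63/(3.8+t) gives 0.63(3.8+t) = t, so 0.37·t = 0.63×3.8.
t* = 0.63×3.8/0.37 = 6.47 min.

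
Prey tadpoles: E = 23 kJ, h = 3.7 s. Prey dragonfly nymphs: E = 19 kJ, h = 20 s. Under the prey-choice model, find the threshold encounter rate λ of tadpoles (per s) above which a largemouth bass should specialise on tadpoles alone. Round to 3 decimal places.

0.049 per s

Drop dragonfly nymphs once their profitability E₂/h₂ falls below the rate achievable on tadpoles alone: E₂/h₂ = λE₁/(1 + λh₁).
Solve for λ: λE₁h₂ = E₂(1 + λh₁) → λ(E₁h₂ − E₂h₁) = E₂ → λ = E₂/(E₁h₂ − E₂h₁).
λ = 19/(23×20 − 19×3.7) = 19/389.7 = 0.04876 per s.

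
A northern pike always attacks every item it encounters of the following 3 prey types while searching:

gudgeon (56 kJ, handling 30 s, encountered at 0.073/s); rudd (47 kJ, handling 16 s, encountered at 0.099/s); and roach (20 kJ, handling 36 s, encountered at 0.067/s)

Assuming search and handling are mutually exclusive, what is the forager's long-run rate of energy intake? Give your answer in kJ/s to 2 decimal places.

1.40 kJ/s

R = Σλ_iE_i / (1 + Σλ_ih_i)
Numerator: 0.073×56 + 0.099×47 + 0.067×20 = 10.08
Denominator: 1 + 0.073×30 + 0.099×16 + 0.067×36 = 7.186
R = 10.08/7.186 = 1.403 kJ/s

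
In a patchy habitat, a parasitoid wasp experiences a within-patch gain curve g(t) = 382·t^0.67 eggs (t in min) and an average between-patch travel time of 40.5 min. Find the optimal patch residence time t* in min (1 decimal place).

82.2 min

By the marginal value theorem, leave when the instantaneous gain rate g'(t) equals the habitat-wide average g(t)/(T + t).
g'(t) = 0.67·382·t^-0.33. Setting 0.67·382·t^-0.33 = 382·t^0.67/(40.5+t) gives 0.67(40.5+t) = t, so 0.33·t = 0.67×40.5.
t* = 0.67×40.5/0.33 = 82.23 min.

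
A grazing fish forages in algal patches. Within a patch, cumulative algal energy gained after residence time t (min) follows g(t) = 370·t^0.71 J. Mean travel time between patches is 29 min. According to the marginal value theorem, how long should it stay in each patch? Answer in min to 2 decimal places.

71.00 min

Optimal t* satisfies g'(t*) = g(t*)/(T + t*).
g'(t) = 0.71·370·t^-0.29. Setting 0.71·370·t^-0.29 = 370·t^0.71/(29+t) gives 0.71(29+t) = t, so 0.29·t = 0.71×29.
t* = 0.71×29/0.29 = 71 min.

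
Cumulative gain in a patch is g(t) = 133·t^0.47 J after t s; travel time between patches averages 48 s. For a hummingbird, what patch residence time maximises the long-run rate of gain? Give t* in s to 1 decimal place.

42.6 s

Maximise g(t)/(T+t): set derivative to zero → g'(t)(T+t) = g(t).
g'(t) = 0.47·133·t^-0.53. Setting 0.47·133·t^-0.53 = 133·t^0.47/(48+t) gives 0.47(48+t) = t, so 0.53·t = 0.47×48.
t* = 0.47×48/0.53 = 42.57 s.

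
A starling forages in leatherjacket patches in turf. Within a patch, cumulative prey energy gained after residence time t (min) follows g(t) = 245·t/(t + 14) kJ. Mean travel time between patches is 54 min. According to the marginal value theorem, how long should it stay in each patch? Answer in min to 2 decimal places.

Maximise g(t)/(T+t): set derivative to zero → g'(t)(T+t) = g(t).
g'(t) = 245·14/(t + 14)². Setting 245·14/(t+14)² = 245t/[(t+14)(54+t)] gives 14(54+t) = t(t+14), so t² = 14×54 = 756.
t* = √756 = 27.5 min.

27.50 min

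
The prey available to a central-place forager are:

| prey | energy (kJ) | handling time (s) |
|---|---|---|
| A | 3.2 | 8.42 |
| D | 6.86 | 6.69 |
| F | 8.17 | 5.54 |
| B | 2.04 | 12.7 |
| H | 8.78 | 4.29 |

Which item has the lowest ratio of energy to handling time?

Profitability E/h (kJ/s): A = 3.2/8.42 = 0.38, D = 6.86/6.69 = 1.03, F = 8.17/5.54 = 1.47, B = 2.04/12.7 = 0.161, H = 8.78/4.29 = 2.05.
Ranked: H > F > D > A > B.

B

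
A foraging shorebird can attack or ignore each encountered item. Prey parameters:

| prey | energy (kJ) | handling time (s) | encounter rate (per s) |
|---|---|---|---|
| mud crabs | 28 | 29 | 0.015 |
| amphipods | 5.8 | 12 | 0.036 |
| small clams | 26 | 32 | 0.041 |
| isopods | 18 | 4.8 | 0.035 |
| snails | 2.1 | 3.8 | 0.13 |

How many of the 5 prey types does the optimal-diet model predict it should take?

3

E/h in descending order: isopods 3.75, mud crabs 0.966, small clams 0.812, snails 0.553, amphipods 0.483 kJ/s. The optimal diet is the largest prefix of this list for which every included type satisfies E_i/h_i > R on the types above it.
Rate on top 1: 0.5394. mud crabs: 0.966 > 0.5394 → include.
Rate on top 2: 0.655. small clams: 0.812 > 0.655 → include.
Rate on top 3: 0.7259. snails: 0.553 < 0.7259 → exclude; stop.
Optimal diet: isopods, mud crabs, small clams — 3 of 5 types.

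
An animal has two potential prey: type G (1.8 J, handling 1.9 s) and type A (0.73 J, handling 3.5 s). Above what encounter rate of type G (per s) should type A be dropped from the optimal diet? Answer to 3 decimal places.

0.149 per s

The zero-one rule: include type A iff E₂/h₂ > λE₁/(1+λh₁). Equality gives the switch point.
λE₁h₂ = E₂ + λE₂h₁ ⇒ λ = E₂/(E₁h₂ − E₂h₁) = 0.73/(6.3 − 1.387) = 0.1486 per s.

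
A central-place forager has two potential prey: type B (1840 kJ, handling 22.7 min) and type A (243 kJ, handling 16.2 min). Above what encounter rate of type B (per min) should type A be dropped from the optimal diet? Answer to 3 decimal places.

0.010 per min

Drop type A once their profitability E₂/h₂ falls below the rate achievable on type B alone: E₂/h₂ = λE₁/(1 + λh₁).
Solve for λ: λE₁h₂ = E₂(1 + λh₁) → λ(E₁h₂ − E₂h₁) = E₂ → λ = E₂/(E₁h₂ − E₂h₁).
λ = 243/(1840×16.2 − 243×22.7) = 243/2.429e+04 = 0.01 per min.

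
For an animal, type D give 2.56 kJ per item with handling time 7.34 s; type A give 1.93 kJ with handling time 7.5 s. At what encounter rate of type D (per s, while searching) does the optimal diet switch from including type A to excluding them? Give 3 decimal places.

At the threshold, the rate on type D alone equals the profitability of type A: λ·2.56/(1 + λ·7.34) = 1.93/7.5 = 0.2573.
Rearranging, λ(2.56 − 0.2573×7.34) = 0.2573, so λ = 0.2573/0.6712 = 0.3834 per s.

0.383 per s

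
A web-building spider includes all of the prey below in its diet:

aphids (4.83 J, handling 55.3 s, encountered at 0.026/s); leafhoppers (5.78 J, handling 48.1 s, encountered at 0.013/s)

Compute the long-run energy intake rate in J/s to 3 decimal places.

0.066 J/s

Energy encountered per unit search time: 0.026×4.83 + 0.013×5.78 = 0.2007 J/s.
Handling time per unit search time: 0.026×55.3 + 0.013×48.1 = 2.063.
Rate = 0.2007/(1 + 2.063) = 0.06553 J/s.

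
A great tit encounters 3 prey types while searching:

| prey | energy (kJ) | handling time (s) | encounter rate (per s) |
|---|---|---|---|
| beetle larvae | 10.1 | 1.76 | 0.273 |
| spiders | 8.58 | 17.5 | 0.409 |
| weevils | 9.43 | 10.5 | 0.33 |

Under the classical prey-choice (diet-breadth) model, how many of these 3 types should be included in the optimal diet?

1

Profitabilities (E/h, kJ/s): beetle larvae 5.74, weevils 0.898, spiders 0.49. Add prey in this order while the next type's profitability exceeds the intake rate on those already taken.
Rate on top 1: 1.862. weevils: 0.898 < 1.862 → exclude; stop.
Optimal diet: beetle larvae — 1 of 3 types.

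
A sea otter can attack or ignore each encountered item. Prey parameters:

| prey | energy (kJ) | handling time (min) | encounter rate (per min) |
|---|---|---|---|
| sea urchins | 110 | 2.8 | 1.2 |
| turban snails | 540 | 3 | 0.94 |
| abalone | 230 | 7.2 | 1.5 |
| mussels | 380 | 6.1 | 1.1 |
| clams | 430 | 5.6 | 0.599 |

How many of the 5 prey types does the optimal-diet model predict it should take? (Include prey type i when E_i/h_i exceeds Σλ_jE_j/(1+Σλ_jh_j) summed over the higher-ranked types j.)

Rank by E/h (kJ/min): turban snails 180, clams 76.8, mussels 62.3, sea urchins 39.3, abalone 31.9. Include each in turn until the next type's E/h falls below the running intake rate.
Rate on top 1: 132.9. clams: 76.8 < 132.9 → exclude; stop.
Optimal diet: turban snails — 1 of 5 types.

1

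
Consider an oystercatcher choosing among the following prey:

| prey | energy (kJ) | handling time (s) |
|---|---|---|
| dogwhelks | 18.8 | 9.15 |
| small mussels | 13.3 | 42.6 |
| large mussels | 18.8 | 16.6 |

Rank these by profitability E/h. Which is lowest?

small mussels

Profitability E/h (kJ/s): dogwhelks = 18.8/9.15 = 2.05, small mussels = 13.3/42.6 = 0.312, large mussels = 18.8/16.6 = 1.13.
Ranked: dogwhelks > large mussels > small mussels.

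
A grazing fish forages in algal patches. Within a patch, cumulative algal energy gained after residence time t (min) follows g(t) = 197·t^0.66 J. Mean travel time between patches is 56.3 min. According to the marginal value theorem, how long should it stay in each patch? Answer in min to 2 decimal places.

By the marginal value theorem, leave when the instantaneous gain rate g'(t) equals the habitat-wide average g(t)/(T + t).
g'(t) = 0.66·197·t^-0.34. Setting 0.66·197·t^-0.34 = 197·t^0.66/(56.3+t) gives 0.66(56.3+t) = t, so 0.34·t = 0.66×56.3.
t* = 0.66×56.3/0.34 = 109.3 min.

109.29 min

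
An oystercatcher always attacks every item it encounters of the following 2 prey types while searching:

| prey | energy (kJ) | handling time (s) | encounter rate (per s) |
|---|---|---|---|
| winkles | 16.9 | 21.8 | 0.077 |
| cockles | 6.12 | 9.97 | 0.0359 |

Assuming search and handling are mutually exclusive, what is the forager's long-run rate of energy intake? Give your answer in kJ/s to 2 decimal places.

0.50 kJ/s

R = Σλ_iE_i / (1 + Σλ_ih_i)
Numerator: 0.077×16.9 + 0.0359×6.12 = 1.521
Denominator: 1 + 0.077×21.8 + 0.0359×9.97 = 3.037
R = 1.521/3.037 = 0.5009 kJ/s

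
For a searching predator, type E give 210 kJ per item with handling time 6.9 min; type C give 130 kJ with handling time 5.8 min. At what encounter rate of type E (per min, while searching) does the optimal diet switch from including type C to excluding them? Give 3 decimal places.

The zero-one rule: include type C iff E₂/h₂ > λE₁/(1+λh₁). Equality gives the switch point.
λE₁h₂ = E₂ + λE₂h₁ ⇒ λ = E₂/(E₁h₂ − E₂h₁) = 130/(1218 − 897) = 0.405 per min.

0.405 per min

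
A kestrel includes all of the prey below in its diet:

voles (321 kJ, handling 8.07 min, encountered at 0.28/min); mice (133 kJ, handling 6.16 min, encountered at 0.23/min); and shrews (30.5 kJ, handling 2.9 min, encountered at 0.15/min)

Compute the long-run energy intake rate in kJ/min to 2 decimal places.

R = (0.28×321 + 0.23×133 + 0.15×30.5) / (1 + 0.28×8.07 + 0.23×6.16 + 0.15×2.9) = 125/5.111 = 24.46 kJ/min.

24.46 kJ/min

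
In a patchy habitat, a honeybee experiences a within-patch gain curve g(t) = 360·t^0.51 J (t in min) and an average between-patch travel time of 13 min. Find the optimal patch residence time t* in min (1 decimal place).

13.5 min

By the marginal value theorem, leave when the instantaneous gain rate g'(t) equals the habitat-wide average g(t)/(T + t).
g'(t) = 0.51·360·t^-0.49. Setting 0.51·360·t^-0.49 = 360·t^0.51/(13+t) gives 0.51(13+t) = t, so 0.49·t = 0.51×13.
t* = 0.51×13/0.49 = 13.53 min.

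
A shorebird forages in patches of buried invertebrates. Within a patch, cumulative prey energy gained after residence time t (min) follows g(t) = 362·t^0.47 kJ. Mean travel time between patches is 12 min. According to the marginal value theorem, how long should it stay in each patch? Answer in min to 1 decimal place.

10.6 min

By the marginal value theorem, leave when the instantaneous gain rate g'(t) equals the habitat-wide average g(t)/(T + t).
g'(t) = 0.47·362·t^-0.53. Setting 0.47·362·t^-0.53 = 362·t^0.47/(12+t) gives 0.47(12+t) = t, so 0.53·t = 0.47×12.
t* = 0.47×12/0.53 = 10.64 min.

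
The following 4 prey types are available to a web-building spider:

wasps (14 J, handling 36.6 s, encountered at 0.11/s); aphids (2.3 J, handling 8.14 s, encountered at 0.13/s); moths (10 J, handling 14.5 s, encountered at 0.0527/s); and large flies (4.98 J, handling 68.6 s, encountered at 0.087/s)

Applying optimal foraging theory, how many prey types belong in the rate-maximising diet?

Profitabilities (E/h, J/s): moths 0.69, wasps 0.383, aphids 0.283, large flies 0.0726. Add prey in this order while the next type's profitability exceeds the intake rate on those already taken.
Rate on top 1: 0.2987. wasps: 0.383 > 0.2987 → include.
Rate on top 2: 0.357. aphids: 0.283 < 0.357 → exclude; stop.
Optimal diet: moths, wasps — 2 of 4 types.

2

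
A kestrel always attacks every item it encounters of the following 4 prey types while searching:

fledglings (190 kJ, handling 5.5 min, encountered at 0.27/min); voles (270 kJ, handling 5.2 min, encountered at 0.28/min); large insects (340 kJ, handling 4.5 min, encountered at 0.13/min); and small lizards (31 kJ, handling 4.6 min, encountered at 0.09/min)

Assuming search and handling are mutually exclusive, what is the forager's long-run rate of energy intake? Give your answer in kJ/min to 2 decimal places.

Energy encountered per unit search time: 0.27×190 + 0.28×270 + 0.13×340 + 0.09×31 = 173.9 kJ/min.
Handling time per unit search time: 0.27×5.5 + 0.28×5.2 + 0.13×4.5 + 0.09×4.6 = 3.94.
Rate = 173.9/(1 + 3.94) = 35.2 kJ/min.

35.20 kJ/min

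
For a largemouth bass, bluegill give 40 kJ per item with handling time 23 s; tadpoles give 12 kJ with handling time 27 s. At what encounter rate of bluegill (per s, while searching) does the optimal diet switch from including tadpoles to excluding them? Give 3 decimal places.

0.015 per s

The zero-one rule: include tadpoles iff E₂/h₂ > λE₁/(1+λh₁). Equality gives the switch point.
λE₁h₂ = E₂ + λE₂h₁ ⇒ λ = E₂/(E₁h₂ − E₂h₁) = 12/(1080 − 276) = 0.01493 per s.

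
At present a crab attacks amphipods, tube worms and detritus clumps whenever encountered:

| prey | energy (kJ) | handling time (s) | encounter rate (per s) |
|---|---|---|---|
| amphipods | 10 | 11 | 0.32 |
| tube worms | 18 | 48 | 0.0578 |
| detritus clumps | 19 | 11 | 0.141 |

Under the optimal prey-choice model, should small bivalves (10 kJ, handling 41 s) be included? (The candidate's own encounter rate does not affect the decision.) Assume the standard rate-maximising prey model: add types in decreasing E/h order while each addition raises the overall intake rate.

No

Current rate: (0.32×10 + 0.0578×18 + 0.141×19)/(1 + 0.32×11 + 0.0578×48 + 0.141×11) = 0.7823 kJ/s.
Profitability of small bivalves: 10/41 = 0.2439 kJ/s.
Since 0.2439 < R, time spent handling small bivalves is better spent searching.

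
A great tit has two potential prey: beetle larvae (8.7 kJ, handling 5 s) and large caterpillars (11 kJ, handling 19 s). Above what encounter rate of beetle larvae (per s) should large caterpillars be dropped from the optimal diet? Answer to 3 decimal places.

Drop large caterpillars once their profitability E₂/h₂ falls below the rate achievable on beetle larvae alone: E₂/h₂ = λE₁/(1 + λh₁).
Solve for λ: λE₁h₂ = E₂(1 + λh₁) → λ(E₁h₂ − E₂h₁) = E₂ → λ = E₂/(E₁h₂ − E₂h₁).
λ = 11/(8.7×19 − 11×5) = 11/110.3 = 0.09973 per s.

0.100 per s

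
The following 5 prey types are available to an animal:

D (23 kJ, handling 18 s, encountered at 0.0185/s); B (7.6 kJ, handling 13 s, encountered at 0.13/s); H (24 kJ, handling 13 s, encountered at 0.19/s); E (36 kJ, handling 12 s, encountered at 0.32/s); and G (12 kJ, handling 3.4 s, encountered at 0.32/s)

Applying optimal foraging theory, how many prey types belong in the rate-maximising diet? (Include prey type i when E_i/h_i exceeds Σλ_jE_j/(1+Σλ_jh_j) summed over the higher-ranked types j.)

Profitabilities (E/h, kJ/s): G 3.53, E 3, H 1.85, D 1.28, B 0.585. Add prey in this order while the next type's profitability exceeds the intake rate on those already taken.
Rate on top 1: 1.839. E: 3 > 1.839 → include.
Rate on top 2: 2.591. H: 1.85 < 2.591 → exclude; stop.
Optimal diet: G, E — 2 of 5 types.

2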